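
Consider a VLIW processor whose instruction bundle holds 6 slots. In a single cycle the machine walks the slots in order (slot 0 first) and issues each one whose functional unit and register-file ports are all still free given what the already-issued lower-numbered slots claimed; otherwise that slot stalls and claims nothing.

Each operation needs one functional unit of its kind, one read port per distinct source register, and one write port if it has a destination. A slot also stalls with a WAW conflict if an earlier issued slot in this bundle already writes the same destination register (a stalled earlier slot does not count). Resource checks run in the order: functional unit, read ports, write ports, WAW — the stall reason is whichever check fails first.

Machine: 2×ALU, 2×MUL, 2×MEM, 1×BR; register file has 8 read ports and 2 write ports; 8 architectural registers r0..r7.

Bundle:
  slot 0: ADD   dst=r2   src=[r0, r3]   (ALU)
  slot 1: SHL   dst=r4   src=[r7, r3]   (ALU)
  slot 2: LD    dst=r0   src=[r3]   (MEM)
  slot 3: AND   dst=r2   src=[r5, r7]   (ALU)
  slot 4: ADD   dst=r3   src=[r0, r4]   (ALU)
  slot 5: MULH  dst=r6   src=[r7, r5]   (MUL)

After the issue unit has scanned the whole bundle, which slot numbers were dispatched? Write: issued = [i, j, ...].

issued = [0, 1]

#0 ALU src=r0,r3 dispatched  <A:1 Mu:2 Ld:2 B:1 rd:6 wr:1>
#1 ALU src=r7,r3 dispatched  <A:0 Mu:2 Ld:2 B:1 rd:4 wr:0>
#2 MEM src=r3 held:WR_PORT  <A:0 Mu:2 Ld:2 B:1 rd:4 wr:0>
#3 ALU src=r5,r7 held:FU  <A:0 Mu:2 Ld:2 B:1 rd:4 wr:0>
#4 ALU src=r0,r4 held:FU  <A:0 Mu:2 Ld:2 B:1 rd:4 wr:0>
#5 MUL src=r7,r5 held:WR_PORT  <A:0 Mu:2 Ld:2 B:1 rd:4 wr:0>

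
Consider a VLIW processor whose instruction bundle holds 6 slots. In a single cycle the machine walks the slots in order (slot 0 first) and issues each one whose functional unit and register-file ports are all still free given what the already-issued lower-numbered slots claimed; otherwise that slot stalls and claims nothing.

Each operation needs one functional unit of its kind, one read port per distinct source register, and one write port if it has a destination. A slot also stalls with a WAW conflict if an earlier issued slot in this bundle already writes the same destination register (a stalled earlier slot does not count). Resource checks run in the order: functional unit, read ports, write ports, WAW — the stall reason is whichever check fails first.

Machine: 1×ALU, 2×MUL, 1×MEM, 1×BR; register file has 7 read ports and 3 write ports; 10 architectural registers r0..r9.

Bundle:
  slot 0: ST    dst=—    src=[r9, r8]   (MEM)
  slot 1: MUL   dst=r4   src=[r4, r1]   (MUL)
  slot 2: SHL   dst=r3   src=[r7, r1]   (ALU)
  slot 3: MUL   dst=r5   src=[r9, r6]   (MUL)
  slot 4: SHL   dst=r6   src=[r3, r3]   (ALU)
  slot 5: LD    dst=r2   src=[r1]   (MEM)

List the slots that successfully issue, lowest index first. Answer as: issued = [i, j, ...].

issued = [0, 1, 2]

slot 0 (MEM): ISSUE — free A1,Mu2,Ld0,B1 rp5 wp3
slot 1 (MUL): ISSUE — free A1,Mu1,Ld0,B1 rp3 wp2
slot 2 (ALU): ISSUE — free A0,Mu1,Ld0,B1 rp1 wp1
slot 3 (MUL): stall RD_PORT — free A0,Mu1,Ld0,B1 rp1 wp1
slot 4 (ALU): stall FU — free A0,Mu1,Ld0,B1 rp1 wp1
slot 5 (MEM): stall FU — free A0,Mu1,Ld0,B1 rp1 wp1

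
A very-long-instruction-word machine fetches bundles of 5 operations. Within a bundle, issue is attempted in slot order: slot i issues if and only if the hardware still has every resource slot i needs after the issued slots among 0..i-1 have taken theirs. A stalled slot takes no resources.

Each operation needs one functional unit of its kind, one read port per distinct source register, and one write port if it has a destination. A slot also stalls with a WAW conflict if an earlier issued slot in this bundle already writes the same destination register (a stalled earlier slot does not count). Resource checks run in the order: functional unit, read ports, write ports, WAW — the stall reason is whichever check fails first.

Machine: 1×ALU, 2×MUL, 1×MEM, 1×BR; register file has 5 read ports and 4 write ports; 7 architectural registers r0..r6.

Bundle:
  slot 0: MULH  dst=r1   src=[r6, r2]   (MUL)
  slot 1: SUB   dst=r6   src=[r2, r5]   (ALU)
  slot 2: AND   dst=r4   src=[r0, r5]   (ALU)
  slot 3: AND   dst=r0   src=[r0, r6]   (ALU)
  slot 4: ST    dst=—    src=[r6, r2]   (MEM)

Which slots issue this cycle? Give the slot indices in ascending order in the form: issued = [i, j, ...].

issued = [0, 1]

  0. MUL→r1 ⇒ go  {1A/1Mu/1Ld/1B | 3r 3w}
  1. ALU→r6 ⇒ go  {0A/1Mu/1Ld/1B | 1r 2w}
  2. ALU→r4 ⇒ no(FU)  {0A/1Mu/1Ld/1B | 1r 2w}
  3. ALU→r0 ⇒ no(FU)  {0A/1Mu/1Ld/1B | 1r 2w}
  4. MEM ⇒ no(RD_PORT)  {0A/1Mu/1Ld/1B | 1r 2w}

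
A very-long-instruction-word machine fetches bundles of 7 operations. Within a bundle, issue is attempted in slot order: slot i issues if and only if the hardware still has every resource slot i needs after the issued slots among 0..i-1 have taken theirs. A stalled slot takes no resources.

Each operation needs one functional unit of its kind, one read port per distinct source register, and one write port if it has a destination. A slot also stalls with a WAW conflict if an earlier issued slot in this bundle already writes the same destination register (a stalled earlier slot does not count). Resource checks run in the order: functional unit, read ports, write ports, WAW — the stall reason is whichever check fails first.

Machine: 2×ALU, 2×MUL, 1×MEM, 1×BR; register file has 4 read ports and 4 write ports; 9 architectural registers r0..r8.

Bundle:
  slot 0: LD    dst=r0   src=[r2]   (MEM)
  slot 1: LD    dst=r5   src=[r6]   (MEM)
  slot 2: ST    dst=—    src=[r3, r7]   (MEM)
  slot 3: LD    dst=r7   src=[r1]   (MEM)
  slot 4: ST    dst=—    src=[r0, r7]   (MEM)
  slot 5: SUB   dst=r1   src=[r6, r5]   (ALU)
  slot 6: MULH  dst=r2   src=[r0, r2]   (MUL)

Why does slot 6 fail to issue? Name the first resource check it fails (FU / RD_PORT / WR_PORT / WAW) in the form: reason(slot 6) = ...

[0] MEM needs rd=1 wr=1: ok; after: ALU=2 MUL=2 MEM=0 BR=1, R=3, W=3
[1] MEM needs rd=1 wr=1: FU; after: ALU=2 MUL=2 MEM=0 BR=1, R=3, W=3
[2] MEM needs rd=2 wr=0: FU; after: ALU=2 MUL=2 MEM=0 BR=1, R=3, W=3
[3] MEM needs rd=1 wr=1: FU; after: ALU=2 MUL=2 MEM=0 BR=1, R=3, W=3
[4] MEM needs rd=2 wr=0: FU; after: ALU=2 MUL=2 MEM=0 BR=1, R=3, W=3
[5] ALU needs rd=2 wr=1: ok; after: ALU=1 MUL=2 MEM=0 BR=1, R=1, W=2
[6] MUL needs rd=2 wr=1: RD_PORT; after: ALU=1 MUL=2 MEM=0 BR=1, R=1, W=2

reason(slot 6) = RD_PORT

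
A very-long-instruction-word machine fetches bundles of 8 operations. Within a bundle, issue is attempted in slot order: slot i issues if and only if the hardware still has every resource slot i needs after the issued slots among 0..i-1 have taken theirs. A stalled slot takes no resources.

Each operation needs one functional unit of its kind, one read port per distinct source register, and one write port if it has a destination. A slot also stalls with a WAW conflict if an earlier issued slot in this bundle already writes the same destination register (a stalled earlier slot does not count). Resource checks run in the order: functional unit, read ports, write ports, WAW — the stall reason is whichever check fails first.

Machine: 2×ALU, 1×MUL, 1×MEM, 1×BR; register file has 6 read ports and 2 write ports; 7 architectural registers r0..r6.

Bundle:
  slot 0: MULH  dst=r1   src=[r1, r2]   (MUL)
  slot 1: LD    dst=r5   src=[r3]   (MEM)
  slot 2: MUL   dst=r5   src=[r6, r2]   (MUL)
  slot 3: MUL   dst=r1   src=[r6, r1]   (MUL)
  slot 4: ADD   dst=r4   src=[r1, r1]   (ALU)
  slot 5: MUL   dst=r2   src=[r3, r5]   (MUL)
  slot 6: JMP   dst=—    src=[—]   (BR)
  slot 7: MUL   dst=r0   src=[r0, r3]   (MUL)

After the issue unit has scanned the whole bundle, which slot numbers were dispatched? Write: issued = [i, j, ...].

issued = [0, 1, 6]

slot 0 (MUL): ISSUE — free A2,Mu0,Ld1,B1 rp4 wp1
slot 1 (MEM): ISSUE — free A2,Mu0,Ld0,B1 rp3 wp0
slot 2 (MUL): stall FU — free A2,Mu0,Ld0,B1 rp3 wp0
slot 3 (MUL): stall FU — free A2,Mu0,Ld0,B1 rp3 wp0
slot 4 (ALU): stall WR_PORT — free A2,Mu0,Ld0,B1 rp3 wp0
slot 5 (MUL): stall FU — free A2,Mu0,Ld0,B1 rp3 wp0
slot 6 (BR): ISSUE — free A2,Mu0,Ld0,B0 rp3 wp0
slot 7 (MUL): stall FU — free A2,Mu0,Ld0,B0 rp3 wp0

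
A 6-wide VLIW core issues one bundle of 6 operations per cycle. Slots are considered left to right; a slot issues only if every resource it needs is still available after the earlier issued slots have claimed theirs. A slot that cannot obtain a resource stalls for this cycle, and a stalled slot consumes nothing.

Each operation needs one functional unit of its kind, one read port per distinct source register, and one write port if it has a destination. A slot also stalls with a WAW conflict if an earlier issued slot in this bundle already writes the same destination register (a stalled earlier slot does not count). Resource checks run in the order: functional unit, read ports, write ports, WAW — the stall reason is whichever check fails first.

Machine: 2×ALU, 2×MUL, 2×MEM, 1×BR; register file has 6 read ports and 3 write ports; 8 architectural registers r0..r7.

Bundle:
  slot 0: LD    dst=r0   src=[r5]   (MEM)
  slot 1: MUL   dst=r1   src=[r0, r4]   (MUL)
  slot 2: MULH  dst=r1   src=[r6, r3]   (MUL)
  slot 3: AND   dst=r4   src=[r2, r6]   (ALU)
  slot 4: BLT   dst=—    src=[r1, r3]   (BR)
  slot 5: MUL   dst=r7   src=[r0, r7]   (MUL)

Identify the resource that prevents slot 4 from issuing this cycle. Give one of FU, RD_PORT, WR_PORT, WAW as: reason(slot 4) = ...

reason(slot 4) = RD_PORT

slot 0 (MEM): ISSUE — free A2,Mu2,Ld1,B1 rp5 wp2
slot 1 (MUL): ISSUE — free A2,Mu1,Ld1,B1 rp3 wp1
slot 2 (MUL): stall WAW — free A2,Mu1,Ld1,B1 rp3 wp1
slot 3 (ALU): ISSUE — free A1,Mu1,Ld1,B1 rp1 wp0
slot 4 (BR): stall RD_PORT — free A1,Mu1,Ld1,B1 rp1 wp0
slot 5 (MUL): stall RD_PORT — free A1,Mu1,Ld1,B1 rp1 wp0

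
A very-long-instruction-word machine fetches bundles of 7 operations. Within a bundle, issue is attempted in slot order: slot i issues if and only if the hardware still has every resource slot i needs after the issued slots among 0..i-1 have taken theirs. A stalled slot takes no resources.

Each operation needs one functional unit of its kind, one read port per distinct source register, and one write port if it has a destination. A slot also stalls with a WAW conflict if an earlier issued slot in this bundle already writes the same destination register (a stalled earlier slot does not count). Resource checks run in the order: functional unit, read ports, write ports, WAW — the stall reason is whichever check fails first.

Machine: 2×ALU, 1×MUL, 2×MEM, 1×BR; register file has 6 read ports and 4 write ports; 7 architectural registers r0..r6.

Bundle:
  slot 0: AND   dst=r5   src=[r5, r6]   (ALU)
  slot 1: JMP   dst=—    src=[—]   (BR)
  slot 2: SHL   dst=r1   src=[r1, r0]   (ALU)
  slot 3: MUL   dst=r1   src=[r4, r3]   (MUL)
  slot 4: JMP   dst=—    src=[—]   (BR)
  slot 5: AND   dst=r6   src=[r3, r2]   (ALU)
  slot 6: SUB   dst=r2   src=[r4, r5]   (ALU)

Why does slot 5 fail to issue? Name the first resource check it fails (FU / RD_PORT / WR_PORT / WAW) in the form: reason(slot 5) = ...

[0] ALU needs rd=2 wr=1: ok; after: ALU=1 MUL=1 MEM=2 BR=1, R=4, W=3
[1] BR needs rd=0 wr=0: ok; after: ALU=1 MUL=1 MEM=2 BR=0, R=4, W=3
[2] ALU needs rd=2 wr=1: ok; after: ALU=0 MUL=1 MEM=2 BR=0, R=2, W=2
[3] MUL needs rd=2 wr=1: WAW; after: ALU=0 MUL=1 MEM=2 BR=0, R=2, W=2
[4] BR needs rd=0 wr=0: FU; after: ALU=0 MUL=1 MEM=2 BR=0, R=2, W=2
[5] ALU needs rd=2 wr=1: FU; after: ALU=0 MUL=1 MEM=2 BR=0, R=2, W=2
[6] ALU needs rd=2 wr=1: FU; after: ALU=0 MUL=1 MEM=2 BR=0, R=2, W=2

reason(slot 5) = FU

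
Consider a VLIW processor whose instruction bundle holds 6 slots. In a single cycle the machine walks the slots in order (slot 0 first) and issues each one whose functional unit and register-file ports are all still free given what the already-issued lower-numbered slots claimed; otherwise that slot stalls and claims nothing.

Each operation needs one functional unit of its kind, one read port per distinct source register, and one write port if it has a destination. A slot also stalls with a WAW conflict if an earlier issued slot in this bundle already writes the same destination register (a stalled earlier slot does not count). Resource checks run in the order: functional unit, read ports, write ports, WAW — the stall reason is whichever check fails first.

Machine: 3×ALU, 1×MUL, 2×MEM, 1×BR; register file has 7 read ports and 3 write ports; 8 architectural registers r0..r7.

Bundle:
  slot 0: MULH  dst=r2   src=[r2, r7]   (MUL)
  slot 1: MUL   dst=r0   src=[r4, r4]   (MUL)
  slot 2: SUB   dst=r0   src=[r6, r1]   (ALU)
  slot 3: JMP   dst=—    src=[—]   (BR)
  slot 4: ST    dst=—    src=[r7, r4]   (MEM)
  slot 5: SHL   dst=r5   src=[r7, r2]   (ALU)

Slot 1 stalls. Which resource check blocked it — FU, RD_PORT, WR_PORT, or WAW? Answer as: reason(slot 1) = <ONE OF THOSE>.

slot 0 (MUL): ISSUE — free A3,Mu0,Ld2,B1 rp5 wp2
slot 1 (MUL): stall FU — free A3,Mu0,Ld2,B1 rp5 wp2
slot 2 (ALU): ISSUE — free A2,Mu0,Ld2,B1 rp3 wp1
slot 3 (BR): ISSUE — free A2,Mu0,Ld2,B0 rp3 wp1
slot 4 (MEM): ISSUE — free A2,Mu0,Ld1,B0 rp1 wp1
slot 5 (ALU): stall RD_PORT — free A2,Mu0,Ld1,B0 rp1 wp1

reason(slot 1) = FU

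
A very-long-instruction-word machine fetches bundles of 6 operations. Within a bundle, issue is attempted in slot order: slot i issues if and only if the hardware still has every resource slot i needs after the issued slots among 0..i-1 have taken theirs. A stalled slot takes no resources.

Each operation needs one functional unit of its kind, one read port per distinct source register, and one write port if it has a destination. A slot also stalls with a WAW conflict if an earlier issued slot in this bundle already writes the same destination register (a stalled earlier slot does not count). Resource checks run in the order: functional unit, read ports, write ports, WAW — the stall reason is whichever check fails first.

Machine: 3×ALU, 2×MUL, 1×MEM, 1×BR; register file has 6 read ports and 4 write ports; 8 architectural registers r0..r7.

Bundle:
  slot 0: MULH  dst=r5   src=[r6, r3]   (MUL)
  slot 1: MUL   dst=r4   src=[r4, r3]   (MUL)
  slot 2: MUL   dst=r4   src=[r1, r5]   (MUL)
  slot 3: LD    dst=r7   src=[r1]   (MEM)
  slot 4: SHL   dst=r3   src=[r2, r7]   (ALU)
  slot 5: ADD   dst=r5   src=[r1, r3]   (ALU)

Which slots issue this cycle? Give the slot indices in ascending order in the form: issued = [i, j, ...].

(0) want 1×MUL +2rd +1wr — yes → AL3|MU1|ME1|BR1|rd4|wr3
(1) want 1×MUL +2rd +1wr — yes → AL3|MU0|ME1|BR1|rd2|wr2
(2) want 1×MUL +2rd +1wr — FU → AL3|MU0|ME1|BR1|rd2|wr2
(3) want 1×MEM +1rd +1wr — yes → AL3|MU0|ME0|BR1|rd1|wr1
(4) want 1×ALU +2rd +1wr — RD_PORT → AL3|MU0|ME0|BR1|rd1|wr1
(5) want 1×ALU +2rd +1wr — RD_PORT → AL3|MU0|ME0|BR1|rd1|wr1

issued = [0, 1, 3]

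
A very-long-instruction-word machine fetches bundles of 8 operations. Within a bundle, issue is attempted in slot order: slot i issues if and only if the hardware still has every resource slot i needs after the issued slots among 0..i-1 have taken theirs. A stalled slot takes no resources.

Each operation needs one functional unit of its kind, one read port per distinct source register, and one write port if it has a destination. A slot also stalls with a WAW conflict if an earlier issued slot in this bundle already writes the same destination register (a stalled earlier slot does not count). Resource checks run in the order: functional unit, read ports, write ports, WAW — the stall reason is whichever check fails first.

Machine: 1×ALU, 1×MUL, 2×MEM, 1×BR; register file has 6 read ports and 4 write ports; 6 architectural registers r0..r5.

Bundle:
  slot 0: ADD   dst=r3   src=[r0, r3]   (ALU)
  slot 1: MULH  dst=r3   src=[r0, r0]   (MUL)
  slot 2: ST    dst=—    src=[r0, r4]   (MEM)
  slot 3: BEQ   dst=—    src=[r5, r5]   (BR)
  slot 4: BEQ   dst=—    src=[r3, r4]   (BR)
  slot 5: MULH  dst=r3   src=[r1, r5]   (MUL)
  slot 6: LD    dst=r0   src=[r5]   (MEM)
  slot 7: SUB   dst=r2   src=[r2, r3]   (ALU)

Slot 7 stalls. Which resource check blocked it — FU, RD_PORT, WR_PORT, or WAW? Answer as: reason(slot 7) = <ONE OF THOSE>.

[0] ALU needs rd=2 wr=1: ok; after: ALU=0 MUL=1 MEM=2 BR=1, R=4, W=3
[1] MUL needs rd=1 wr=1: WAW; after: ALU=0 MUL=1 MEM=2 BR=1, R=4, W=3
[2] MEM needs rd=2 wr=0: ok; after: ALU=0 MUL=1 MEM=1 BR=1, R=2, W=3
[3] BR needs rd=1 wr=0: ok; after: ALU=0 MUL=1 MEM=1 BR=0, R=1, W=3
[4] BR needs rd=2 wr=0: FU; after: ALU=0 MUL=1 MEM=1 BR=0, R=1, W=3
[5] MUL needs rd=2 wr=1: RD_PORT; after: ALU=0 MUL=1 MEM=1 BR=0, R=1, W=3
[6] MEM needs rd=1 wr=1: ok; after: ALU=0 MUL=1 MEM=0 BR=0, R=0, W=2
[7] ALU needs rd=2 wr=1: FU; after: ALU=0 MUL=1 MEM=0 BR=0, R=0, W=2

reason(slot 7) = FU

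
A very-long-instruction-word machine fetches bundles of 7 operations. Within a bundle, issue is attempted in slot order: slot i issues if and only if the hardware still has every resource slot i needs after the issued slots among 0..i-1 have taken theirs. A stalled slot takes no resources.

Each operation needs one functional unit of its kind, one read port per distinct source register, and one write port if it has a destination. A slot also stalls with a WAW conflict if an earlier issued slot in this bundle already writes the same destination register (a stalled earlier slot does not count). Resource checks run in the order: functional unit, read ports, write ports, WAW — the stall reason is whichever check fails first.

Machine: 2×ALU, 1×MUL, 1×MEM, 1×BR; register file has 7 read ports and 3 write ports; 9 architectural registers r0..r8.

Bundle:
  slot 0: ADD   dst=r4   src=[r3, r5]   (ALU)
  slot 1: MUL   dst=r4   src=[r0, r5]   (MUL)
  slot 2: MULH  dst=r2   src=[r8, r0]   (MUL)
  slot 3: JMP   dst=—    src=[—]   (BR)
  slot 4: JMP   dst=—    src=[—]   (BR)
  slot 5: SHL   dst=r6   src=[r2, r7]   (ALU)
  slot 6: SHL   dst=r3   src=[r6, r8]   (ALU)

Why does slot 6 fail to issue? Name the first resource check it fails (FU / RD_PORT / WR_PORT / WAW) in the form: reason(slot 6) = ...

reason(slot 6) = FU

slot 0 (ALU): ISSUE — free A1,Mu1,Ld1,B1 rp5 wp2
slot 1 (MUL): stall WAW — free A1,Mu1,Ld1,B1 rp5 wp2
slot 2 (MUL): ISSUE — free A1,Mu0,Ld1,B1 rp3 wp1
slot 3 (BR): ISSUE — free A1,Mu0,Ld1,B0 rp3 wp1
slot 4 (BR): stall FU — free A1,Mu0,Ld1,B0 rp3 wp1
slot 5 (ALU): ISSUE — free A0,Mu0,Ld1,B0 rp1 wp0
slot 6 (ALU): stall FU — free A0,Mu0,Ld1,B0 rp1 wp0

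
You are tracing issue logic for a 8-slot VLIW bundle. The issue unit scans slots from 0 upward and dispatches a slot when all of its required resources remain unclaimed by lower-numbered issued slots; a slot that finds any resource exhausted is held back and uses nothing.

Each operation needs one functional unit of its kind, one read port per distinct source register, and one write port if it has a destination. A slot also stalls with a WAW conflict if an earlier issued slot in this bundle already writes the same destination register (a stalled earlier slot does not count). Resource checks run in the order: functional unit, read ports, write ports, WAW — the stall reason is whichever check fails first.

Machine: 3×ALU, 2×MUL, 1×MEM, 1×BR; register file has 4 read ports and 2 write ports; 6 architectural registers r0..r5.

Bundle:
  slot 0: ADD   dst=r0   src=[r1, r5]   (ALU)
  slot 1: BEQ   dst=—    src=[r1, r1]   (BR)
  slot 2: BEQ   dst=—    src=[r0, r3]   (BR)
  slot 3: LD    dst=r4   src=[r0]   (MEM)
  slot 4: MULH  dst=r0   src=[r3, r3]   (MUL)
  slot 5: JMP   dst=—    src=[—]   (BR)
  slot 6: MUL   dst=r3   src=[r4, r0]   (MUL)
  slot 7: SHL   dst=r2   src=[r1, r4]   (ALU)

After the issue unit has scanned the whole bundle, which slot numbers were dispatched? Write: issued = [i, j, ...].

  0. ALU→r0 ⇒ go  {2A/2Mu/1Ld/1B | 2r 1w}
  1. BR ⇒ go  {2A/2Mu/1Ld/0B | 1r 1w}
  2. BR ⇒ no(FU)  {2A/2Mu/1Ld/0B | 1r 1w}
  3. MEM→r4 ⇒ go  {2A/2Mu/0Ld/0B | 0r 0w}
  4. MUL→r0 ⇒ no(RD_PORT)  {2A/2Mu/0Ld/0B | 0r 0w}
  5. BR ⇒ no(FU)  {2A/2Mu/0Ld/0B | 0r 0w}
  6. MUL→r3 ⇒ no(RD_PORT)  {2A/2Mu/0Ld/0B | 0r 0w}
  7. ALU→r2 ⇒ no(RD_PORT)  {2A/2Mu/0Ld/0B | 0r 0w}

issued = [0, 1, 3]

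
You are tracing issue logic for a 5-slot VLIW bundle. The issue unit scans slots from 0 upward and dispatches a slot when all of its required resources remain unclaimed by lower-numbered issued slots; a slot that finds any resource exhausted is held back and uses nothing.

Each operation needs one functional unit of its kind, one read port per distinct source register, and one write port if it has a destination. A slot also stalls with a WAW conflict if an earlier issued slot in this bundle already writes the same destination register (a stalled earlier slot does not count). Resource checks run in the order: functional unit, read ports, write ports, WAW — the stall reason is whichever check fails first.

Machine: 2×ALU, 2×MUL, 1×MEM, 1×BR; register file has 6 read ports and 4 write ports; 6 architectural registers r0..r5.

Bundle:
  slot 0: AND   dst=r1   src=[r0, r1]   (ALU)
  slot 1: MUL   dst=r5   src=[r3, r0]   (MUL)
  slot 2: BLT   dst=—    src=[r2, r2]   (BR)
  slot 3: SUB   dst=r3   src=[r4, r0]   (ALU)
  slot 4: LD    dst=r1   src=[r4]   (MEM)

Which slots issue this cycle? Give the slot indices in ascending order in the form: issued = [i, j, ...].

issued = [0, 1, 2]

[0] ALU needs rd=2 wr=1: ok; after: ALU=1 MUL=2 MEM=1 BR=1, R=4, W=3
[1] MUL needs rd=2 wr=1: ok; after: ALU=1 MUL=1 MEM=1 BR=1, R=2, W=2
[2] BR needs rd=1 wr=0: ok; after: ALU=1 MUL=1 MEM=1 BR=0, R=1, W=2
[3] ALU needs rd=2 wr=1: RD_PORT; after: ALU=1 MUL=1 MEM=1 BR=0, R=1, W=2
[4] MEM needs rd=1 wr=1: WAW; after: ALU=1 MUL=1 MEM=1 BR=0, R=1, W=2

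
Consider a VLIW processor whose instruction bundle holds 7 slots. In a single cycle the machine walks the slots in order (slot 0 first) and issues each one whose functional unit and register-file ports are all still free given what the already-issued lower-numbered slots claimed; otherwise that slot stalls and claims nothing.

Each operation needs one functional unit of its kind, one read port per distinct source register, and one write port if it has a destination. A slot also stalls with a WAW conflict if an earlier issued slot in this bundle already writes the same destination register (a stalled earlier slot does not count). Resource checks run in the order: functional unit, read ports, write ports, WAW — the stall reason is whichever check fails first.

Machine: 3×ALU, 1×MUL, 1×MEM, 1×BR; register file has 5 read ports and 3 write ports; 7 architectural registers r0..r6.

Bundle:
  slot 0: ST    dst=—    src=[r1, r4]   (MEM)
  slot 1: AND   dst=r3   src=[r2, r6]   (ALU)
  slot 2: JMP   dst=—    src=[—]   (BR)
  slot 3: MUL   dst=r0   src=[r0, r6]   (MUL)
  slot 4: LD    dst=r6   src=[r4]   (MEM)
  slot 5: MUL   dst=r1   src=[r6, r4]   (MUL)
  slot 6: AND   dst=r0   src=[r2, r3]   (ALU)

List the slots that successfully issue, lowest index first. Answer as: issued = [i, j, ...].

issued = [0, 1, 2]

slot 0 (MEM): ISSUE — free A3,Mu1,Ld0,B1 rp3 wp3
slot 1 (ALU): ISSUE — free A2,Mu1,Ld0,B1 rp1 wp2
slot 2 (BR): ISSUE — free A2,Mu1,Ld0,B0 rp1 wp2
slot 3 (MUL): stall RD_PORT — free A2,Mu1,Ld0,B0 rp1 wp2
slot 4 (MEM): stall FU — free A2,Mu1,Ld0,B0 rp1 wp2
slot 5 (MUL): stall RD_PORT — free A2,Mu1,Ld0,B0 rp1 wp2
slot 6 (ALU): stall RD_PORT — free A2,Mu1,Ld0,B0 rp1 wp2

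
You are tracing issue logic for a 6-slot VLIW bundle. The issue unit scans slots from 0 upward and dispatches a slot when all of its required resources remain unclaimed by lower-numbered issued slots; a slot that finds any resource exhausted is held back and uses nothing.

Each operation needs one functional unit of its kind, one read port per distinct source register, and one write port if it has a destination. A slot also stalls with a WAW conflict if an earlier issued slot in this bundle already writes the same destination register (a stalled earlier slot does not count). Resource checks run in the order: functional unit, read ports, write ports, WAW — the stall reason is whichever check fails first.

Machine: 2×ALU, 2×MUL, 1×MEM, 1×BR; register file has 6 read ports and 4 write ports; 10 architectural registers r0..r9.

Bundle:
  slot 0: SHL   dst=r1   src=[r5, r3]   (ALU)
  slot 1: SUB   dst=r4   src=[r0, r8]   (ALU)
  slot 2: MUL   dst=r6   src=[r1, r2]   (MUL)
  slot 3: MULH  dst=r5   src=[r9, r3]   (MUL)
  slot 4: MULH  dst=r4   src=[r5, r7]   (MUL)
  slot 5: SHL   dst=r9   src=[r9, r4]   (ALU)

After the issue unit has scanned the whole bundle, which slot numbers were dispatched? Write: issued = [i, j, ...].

issued = [0, 1, 2]

  0. ALU→r1 ⇒ go  {1A/2Mu/1Ld/1B | 4r 3w}
  1. ALU→r4 ⇒ go  {0A/2Mu/1Ld/1B | 2r 2w}
  2. MUL→r6 ⇒ go  {0A/1Mu/1Ld/1B | 0r 1w}
  3. MUL→r5 ⇒ no(RD_PORT)  {0A/1Mu/1Ld/1B | 0r 1w}
  4. MUL→r4 ⇒ no(RD_PORT)  {0A/1Mu/1Ld/1B | 0r 1w}
  5. ALU→r9 ⇒ no(FU)  {0A/1Mu/1Ld/1B | 0r 1w}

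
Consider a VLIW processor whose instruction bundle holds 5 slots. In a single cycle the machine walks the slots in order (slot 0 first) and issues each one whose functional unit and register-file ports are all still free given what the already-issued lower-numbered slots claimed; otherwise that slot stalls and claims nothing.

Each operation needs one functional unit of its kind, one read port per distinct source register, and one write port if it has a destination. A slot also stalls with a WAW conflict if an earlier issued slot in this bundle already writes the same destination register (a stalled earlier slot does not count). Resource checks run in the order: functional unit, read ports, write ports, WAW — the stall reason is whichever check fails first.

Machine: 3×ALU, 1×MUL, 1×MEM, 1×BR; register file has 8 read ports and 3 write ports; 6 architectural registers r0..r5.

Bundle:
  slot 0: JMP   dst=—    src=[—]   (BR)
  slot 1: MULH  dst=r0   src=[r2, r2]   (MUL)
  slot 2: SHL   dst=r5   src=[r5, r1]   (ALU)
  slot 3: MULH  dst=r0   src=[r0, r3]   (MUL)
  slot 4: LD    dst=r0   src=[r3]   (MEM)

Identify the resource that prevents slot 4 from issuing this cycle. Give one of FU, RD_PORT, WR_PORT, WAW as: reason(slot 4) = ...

reason(slot 4) = WAW

slot 0 (BR): ISSUE — free A3,Mu1,Ld1,B0 rp8 wp3
slot 1 (MUL): ISSUE — free A3,Mu0,Ld1,B0 rp7 wp2
slot 2 (ALU): ISSUE — free A2,Mu0,Ld1,B0 rp5 wp1
slot 3 (MUL): stall FU — free A2,Mu0,Ld1,B0 rp5 wp1
slot 4 (MEM): stall WAW — free A2,Mu0,Ld1,B0 rp5 wp1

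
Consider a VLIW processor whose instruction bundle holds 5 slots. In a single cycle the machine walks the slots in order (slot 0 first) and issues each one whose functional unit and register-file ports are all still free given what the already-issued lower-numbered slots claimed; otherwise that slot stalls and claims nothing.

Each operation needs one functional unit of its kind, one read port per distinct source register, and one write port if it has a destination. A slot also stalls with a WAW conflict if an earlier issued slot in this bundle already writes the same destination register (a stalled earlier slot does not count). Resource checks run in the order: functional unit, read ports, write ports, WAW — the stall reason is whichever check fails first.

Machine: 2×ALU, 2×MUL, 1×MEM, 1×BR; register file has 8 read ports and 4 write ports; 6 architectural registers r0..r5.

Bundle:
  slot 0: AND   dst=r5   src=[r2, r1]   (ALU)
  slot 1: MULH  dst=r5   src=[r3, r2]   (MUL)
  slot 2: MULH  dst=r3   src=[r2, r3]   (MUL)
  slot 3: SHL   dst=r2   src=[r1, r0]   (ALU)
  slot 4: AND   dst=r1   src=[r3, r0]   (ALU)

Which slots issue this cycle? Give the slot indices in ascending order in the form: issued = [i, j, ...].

(0) want 1×ALU +2rd +1wr — yes → AL1|MU2|ME1|BR1|rd6|wr3
(1) want 1×MUL +2rd +1wr — WAW → AL1|MU2|ME1|BR1|rd6|wr3
(2) want 1×MUL +2rd +1wr — yes → AL1|MU1|ME1|BR1|rd4|wr2
(3) want 1×ALU +2rd +1wr — yes → AL0|MU1|ME1|BR1|rd2|wr1
(4) want 1×ALU +2rd +1wr — FU → AL0|MU1|ME1|BR1|rd2|wr1

issued = [0, 2, 3]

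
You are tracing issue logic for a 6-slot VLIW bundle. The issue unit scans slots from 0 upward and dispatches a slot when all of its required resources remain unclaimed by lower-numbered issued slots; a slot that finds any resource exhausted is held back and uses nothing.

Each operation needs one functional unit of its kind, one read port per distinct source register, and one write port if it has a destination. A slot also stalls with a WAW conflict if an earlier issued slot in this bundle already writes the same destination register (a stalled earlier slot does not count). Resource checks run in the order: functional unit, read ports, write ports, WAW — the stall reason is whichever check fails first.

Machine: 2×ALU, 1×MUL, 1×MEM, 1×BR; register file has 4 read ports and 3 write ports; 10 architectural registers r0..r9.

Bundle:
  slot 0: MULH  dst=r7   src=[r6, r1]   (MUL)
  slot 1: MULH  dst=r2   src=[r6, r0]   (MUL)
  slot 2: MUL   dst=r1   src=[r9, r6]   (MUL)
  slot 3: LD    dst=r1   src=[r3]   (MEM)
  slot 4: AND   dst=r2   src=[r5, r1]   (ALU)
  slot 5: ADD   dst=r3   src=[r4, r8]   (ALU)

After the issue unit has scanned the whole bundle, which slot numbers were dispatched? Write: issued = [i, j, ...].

issued = [0, 3]

slot 0 (MUL): ISSUE — free A2,Mu0,Ld1,B1 rp2 wp2
slot 1 (MUL): stall FU — free A2,Mu0,Ld1,B1 rp2 wp2
slot 2 (MUL): stall FU — free A2,Mu0,Ld1,B1 rp2 wp2
slot 3 (MEM): ISSUE — free A2,Mu0,Ld0,B1 rp1 wp1
slot 4 (ALU): stall RD_PORT — free A2,Mu0,Ld0,B1 rp1 wp1
slot 5 (ALU): stall RD_PORT — free A2,Mu0,Ld0,B1 rp1 wp1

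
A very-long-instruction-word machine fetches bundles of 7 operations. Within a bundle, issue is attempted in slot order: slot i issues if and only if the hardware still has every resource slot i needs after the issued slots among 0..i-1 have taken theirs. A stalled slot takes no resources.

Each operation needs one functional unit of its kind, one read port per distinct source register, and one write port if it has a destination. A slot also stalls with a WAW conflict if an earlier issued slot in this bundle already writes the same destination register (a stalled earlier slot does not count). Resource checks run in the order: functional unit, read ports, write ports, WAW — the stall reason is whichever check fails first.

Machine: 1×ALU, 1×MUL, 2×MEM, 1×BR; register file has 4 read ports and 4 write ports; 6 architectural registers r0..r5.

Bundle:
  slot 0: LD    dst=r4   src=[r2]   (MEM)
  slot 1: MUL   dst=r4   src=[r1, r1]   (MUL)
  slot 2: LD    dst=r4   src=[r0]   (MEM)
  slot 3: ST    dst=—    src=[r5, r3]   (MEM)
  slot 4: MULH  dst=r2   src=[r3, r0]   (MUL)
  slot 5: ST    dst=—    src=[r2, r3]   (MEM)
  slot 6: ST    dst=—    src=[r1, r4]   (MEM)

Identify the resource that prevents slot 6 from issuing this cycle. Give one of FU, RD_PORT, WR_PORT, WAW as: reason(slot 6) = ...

(0) want 1×MEM +1rd +1wr — yes → AL1|MU1|ME1|BR1|rd3|wr3
(1) want 1×MUL +1rd +1wr — WAW → AL1|MU1|ME1|BR1|rd3|wr3
(2) want 1×MEM +1rd +1wr — WAW → AL1|MU1|ME1|BR1|rd3|wr3
(3) want 1×MEM +2rd +0wr — yes → AL1|MU1|ME0|BR1|rd1|wr3
(4) want 1×MUL +2rd +1wr — RD_PORT → AL1|MU1|ME0|BR1|rd1|wr3
(5) want 1×MEM +2rd +0wr — FU → AL1|MU1|ME0|BR1|rd1|wr3
(6) want 1×MEM +2rd +0wr — FU → AL1|MU1|ME0|BR1|rd1|wr3

reason(slot 6) = FU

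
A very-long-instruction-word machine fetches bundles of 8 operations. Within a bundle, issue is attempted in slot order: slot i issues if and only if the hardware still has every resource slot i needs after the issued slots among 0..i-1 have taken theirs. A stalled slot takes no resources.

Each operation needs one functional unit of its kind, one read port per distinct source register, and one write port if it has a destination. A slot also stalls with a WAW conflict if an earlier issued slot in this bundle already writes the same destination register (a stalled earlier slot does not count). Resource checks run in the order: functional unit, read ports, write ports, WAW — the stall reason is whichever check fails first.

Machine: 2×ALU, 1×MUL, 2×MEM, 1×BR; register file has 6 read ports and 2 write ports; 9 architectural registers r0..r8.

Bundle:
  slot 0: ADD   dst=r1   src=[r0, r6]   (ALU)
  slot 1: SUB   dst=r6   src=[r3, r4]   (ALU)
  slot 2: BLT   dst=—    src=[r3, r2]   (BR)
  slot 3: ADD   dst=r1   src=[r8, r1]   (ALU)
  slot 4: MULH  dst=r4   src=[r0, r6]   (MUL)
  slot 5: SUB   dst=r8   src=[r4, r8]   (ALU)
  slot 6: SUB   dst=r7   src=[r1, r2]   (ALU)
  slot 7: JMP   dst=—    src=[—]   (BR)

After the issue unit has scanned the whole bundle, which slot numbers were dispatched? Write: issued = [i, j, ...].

#0 ALU src=r0,r6 dispatched  <A:1 Mu:1 Ld:2 B:1 rd:4 wr:1>
#1 ALU src=r3,r4 dispatched  <A:0 Mu:1 Ld:2 B:1 rd:2 wr:0>
#2 BR src=r3,r2 dispatched  <A:0 Mu:1 Ld:2 B:0 rd:0 wr:0>
#3 ALU src=r8,r1 held:FU  <A:0 Mu:1 Ld:2 B:0 rd:0 wr:0>
#4 MUL src=r0,r6 held:RD_PORT  <A:0 Mu:1 Ld:2 B:0 rd:0 wr:0>
#5 ALU src=r4,r8 held:FU  <A:0 Mu:1 Ld:2 B:0 rd:0 wr:0>
#6 ALU src=r1,r2 held:FU  <A:0 Mu:1 Ld:2 B:0 rd:0 wr:0>
#7 BR src=- held:FU  <A:0 Mu:1 Ld:2 B:0 rd:0 wr:0>

issued = [0, 1, 2]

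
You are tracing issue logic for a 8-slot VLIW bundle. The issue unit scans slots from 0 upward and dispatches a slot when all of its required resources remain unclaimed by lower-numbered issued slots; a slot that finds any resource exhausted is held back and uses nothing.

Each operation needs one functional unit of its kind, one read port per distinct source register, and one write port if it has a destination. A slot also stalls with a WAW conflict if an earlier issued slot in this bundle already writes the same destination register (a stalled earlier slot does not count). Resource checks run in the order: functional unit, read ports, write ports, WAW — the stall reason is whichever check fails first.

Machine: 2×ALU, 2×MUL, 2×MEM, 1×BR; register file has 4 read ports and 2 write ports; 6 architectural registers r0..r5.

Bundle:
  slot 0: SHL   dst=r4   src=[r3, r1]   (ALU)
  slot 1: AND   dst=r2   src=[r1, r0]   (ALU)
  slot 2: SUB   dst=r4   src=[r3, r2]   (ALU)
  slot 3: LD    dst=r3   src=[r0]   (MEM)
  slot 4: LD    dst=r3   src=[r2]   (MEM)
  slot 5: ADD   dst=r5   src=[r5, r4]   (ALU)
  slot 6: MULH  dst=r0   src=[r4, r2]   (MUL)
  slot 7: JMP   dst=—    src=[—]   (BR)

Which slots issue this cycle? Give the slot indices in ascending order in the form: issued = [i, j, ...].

issued = [0, 1, 7]

[0] ALU needs rd=2 wr=1: ok; after: ALU=1 MUL=2 MEM=2 BR=1, R=2, W=1
[1] ALU needs rd=2 wr=1: ok; after: ALU=0 MUL=2 MEM=2 BR=1, R=0, W=0
[2] ALU needs rd=2 wr=1: FU; after: ALU=0 MUL=2 MEM=2 BR=1, R=0, W=0
[3] MEM needs rd=1 wr=1: RD_PORT; after: ALU=0 MUL=2 MEM=2 BR=1, R=0, W=0
[4] MEM needs rd=1 wr=1: RD_PORT; after: ALU=0 MUL=2 MEM=2 BR=1, R=0, W=0
[5] ALU needs rd=2 wr=1: FU; after: ALU=0 MUL=2 MEM=2 BR=1, R=0, W=0
[6] MUL needs rd=2 wr=1: RD_PORT; after: ALU=0 MUL=2 MEM=2 BR=1, R=0, W=0
[7] BR needs rd=0 wr=0: ok; after: ALU=0 MUL=2 MEM=2 BR=0, R=0, W=0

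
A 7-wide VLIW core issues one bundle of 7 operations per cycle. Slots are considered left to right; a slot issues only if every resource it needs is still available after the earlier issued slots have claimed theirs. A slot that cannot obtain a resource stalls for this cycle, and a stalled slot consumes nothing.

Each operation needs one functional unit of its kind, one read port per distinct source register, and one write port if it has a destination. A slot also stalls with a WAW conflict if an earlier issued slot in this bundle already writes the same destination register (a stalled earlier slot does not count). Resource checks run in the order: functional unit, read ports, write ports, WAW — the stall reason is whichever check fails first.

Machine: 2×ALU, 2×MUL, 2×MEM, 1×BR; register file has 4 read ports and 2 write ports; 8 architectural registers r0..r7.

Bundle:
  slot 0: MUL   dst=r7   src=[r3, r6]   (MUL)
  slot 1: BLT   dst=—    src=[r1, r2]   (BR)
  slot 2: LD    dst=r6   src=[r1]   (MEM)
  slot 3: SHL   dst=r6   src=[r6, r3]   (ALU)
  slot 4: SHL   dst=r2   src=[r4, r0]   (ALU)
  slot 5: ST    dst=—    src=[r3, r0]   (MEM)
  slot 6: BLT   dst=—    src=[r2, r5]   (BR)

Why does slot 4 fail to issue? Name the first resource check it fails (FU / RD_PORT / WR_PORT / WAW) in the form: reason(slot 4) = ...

reason(slot 4) = RD_PORT

slot 0 (MUL): ISSUE — free A2,Mu1,Ld2,B1 rp2 wp1
slot 1 (BR): ISSUE — free A2,Mu1,Ld2,B0 rp0 wp1
slot 2 (MEM): stall RD_PORT — free A2,Mu1,Ld2,B0 rp0 wp1
slot 3 (ALU): stall RD_PORT — free A2,Mu1,Ld2,B0 rp0 wp1
slot 4 (ALU): stall RD_PORT — free A2,Mu1,Ld2,B0 rp0 wp1
slot 5 (MEM): stall RD_PORT — free A2,Mu1,Ld2,B0 rp0 wp1
slot 6 (BR): stall FU — free A2,Mu1,Ld2,B0 rp0 wp1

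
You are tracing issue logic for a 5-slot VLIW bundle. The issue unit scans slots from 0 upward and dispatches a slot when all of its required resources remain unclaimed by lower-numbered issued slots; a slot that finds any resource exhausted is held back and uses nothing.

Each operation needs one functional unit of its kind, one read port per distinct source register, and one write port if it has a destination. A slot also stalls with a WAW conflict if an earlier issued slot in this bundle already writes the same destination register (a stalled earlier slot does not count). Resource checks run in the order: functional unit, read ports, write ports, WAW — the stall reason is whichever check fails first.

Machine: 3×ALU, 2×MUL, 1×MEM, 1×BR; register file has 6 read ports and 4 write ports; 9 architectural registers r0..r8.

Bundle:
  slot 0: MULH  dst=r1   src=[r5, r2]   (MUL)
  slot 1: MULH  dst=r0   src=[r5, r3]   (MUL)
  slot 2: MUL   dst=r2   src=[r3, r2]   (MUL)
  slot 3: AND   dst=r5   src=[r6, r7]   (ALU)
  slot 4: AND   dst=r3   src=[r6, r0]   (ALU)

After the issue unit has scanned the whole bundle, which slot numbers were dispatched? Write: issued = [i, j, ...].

(0) want 1×MUL +2rd +1wr — yes → AL3|MU1|ME1|BR1|rd4|wr3
(1) want 1×MUL +2rd +1wr — yes → AL3|MU0|ME1|BR1|rd2|wr2
(2) want 1×MUL +2rd +1wr — FU → AL3|MU0|ME1|BR1|rd2|wr2
(3) want 1×ALU +2rd +1wr — yes → AL2|MU0|ME1|BR1|rd0|wr1
(4) want 1×ALU +2rd +1wr — RD_PORT → AL2|MU0|ME1|BR1|rd0|wr1

issued = [0, 1, 3]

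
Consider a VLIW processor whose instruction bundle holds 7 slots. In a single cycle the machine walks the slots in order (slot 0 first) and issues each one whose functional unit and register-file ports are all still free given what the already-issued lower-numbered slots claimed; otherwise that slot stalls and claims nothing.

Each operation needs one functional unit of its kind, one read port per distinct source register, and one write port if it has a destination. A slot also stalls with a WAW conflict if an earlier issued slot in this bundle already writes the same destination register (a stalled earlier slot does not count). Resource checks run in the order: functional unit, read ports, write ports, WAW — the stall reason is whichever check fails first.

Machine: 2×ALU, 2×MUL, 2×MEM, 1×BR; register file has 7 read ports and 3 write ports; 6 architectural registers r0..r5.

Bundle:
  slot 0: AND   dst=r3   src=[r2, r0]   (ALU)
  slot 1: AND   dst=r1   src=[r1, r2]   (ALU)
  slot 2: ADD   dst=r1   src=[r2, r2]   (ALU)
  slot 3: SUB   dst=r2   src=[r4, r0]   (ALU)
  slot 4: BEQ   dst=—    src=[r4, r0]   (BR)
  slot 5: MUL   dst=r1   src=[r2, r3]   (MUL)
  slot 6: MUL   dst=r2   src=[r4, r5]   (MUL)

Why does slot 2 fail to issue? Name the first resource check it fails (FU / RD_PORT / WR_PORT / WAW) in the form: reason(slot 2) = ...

  0. ALU→r3 ⇒ go  {1A/2Mu/2Ld/1B | 5r 2w}
  1. ALU→r1 ⇒ go  {0A/2Mu/2Ld/1B | 3r 1w}
  2. ALU→r1 ⇒ no(FU)  {0A/2Mu/2Ld/1B | 3r 1w}
  3. ALU→r2 ⇒ no(FU)  {0A/2Mu/2Ld/1B | 3r 1w}
  4. BR ⇒ go  {0A/2Mu/2Ld/0B | 1r 1w}
  5. MUL→r1 ⇒ no(RD_PORT)  {0A/2Mu/2Ld/0B | 1r 1w}
  6. MUL→r2 ⇒ no(RD_PORT)  {0A/2Mu/2Ld/0B | 1r 1w}

reason(slot 2) = FU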